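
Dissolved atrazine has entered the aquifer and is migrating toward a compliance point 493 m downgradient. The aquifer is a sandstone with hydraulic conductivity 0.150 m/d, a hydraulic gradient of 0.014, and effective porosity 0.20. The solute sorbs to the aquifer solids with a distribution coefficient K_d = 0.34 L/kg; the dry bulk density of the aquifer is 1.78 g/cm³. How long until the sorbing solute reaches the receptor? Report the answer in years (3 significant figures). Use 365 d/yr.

Darcy flux q = K·i = 0.150 × 0.014 = 0.002100 m/d
v_s = q/n_e = 0.002100/0.20 = 0.01050 m/d
Retardation R = 1 + ρ_b·K_d/n = 1 + 1.78×0.34/0.20 = 4.026
Contaminant velocity v_c = v/R = 0.01050/4.026 = 0.002608 m/d
t = L/v_c = 493/0.002608 = 189000 d
   = 189000/365 = 518 yr

518 years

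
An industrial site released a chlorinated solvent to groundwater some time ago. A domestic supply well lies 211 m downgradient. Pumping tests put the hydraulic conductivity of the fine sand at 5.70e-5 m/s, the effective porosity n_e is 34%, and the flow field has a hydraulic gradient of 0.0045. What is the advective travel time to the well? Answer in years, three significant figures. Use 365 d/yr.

8.87 years

K = 5.70e-5 m/s × 86400 s/d = 4.925 m/d
Specific discharge q = 4.925 × 0.0045 = 0.02216 m/d
v_s = q/n_e = 0.02216/0.34 = 0.06518 m/d
t = L / v = 211 / 0.06518 = 3237 d
   = 3237 / 365 = 8.87 yr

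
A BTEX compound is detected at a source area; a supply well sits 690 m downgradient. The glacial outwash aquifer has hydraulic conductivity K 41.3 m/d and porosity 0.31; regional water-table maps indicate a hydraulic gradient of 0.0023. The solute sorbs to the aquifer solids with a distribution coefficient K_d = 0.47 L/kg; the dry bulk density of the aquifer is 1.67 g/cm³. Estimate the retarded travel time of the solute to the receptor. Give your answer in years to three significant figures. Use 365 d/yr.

q = Ki = 41.3 × 0.0023 = 0.09499 m/d
Average linear velocity = 0.09499 / 0.31 = 0.3064 m/d
Retardation R = 1 + ρ_b·K_d/n = 1 + 1.67×0.47/0.31 = 3.532
Contaminant velocity v_c = v/R = 0.3064/3.532 = 0.08676 m/d
t = L/v_c = 690/0.08676 = 7953 d
   = 7953/365 = 21.8 yr

21.8 years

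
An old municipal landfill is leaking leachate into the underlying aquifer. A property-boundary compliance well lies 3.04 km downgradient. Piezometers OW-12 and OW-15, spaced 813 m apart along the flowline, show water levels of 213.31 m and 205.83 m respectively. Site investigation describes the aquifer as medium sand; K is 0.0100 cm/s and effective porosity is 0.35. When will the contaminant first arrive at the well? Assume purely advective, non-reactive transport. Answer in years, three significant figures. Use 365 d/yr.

36.7 years

Hydraulic gradient i = (213.31 − 205.83) / 813 = 7.48 / 813 = 0.009200
K = 0.0100 cm/s × 864 = 8.640 m/d
Darcy flux q = K·i = 8.640 × 0.009200 = 0.07949 m/d
Average linear velocity = 0.07949 / 0.35 = 0.2271 m/d
L = 3.04 km = 3040 m
t = L / v = 3040 / 0.2271 = 13380 d
   = 13380 / 365 = 36.7 yr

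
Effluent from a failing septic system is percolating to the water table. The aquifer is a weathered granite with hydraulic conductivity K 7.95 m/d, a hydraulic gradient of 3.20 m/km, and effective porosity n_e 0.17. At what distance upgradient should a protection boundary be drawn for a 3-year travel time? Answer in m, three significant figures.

164 m

q = Ki = 7.95 × 0.0032 = 0.02544 m/d
Seepage velocity v = q / n = 0.02544 / 0.17 = 0.1496 m/d
T = 3 yr × 365 = 1095 d
L = v × T = 0.1496 × 1095 = 163.9 m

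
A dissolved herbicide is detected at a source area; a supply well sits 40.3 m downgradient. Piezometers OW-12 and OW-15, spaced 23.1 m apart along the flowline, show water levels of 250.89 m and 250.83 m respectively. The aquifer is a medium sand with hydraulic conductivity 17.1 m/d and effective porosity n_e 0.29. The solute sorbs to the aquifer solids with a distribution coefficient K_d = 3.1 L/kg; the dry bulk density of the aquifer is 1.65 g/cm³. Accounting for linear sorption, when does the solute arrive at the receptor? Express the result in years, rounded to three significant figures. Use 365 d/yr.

Hydraulic gradient i = (250.89 − 250.83) / 23.1 = 0.06 / 23.1 = 0.002597
Specific discharge q = 17.1 × 0.002597 = 0.04442 m/d
Average linear velocity = 0.04442 / 0.29 = 0.1532 m/d
Retardation R = 1 + ρ_b·K_d/n = 1 + 1.65×3.1/0.29 = 18.64
Contaminant velocity v_c = v/R = 0.1532/18.64 = 0.008217 m/d
t = L/v_c = 40.3/0.008217 = 4904 d
   = 4904/365 = 13.4 yr

13.4 years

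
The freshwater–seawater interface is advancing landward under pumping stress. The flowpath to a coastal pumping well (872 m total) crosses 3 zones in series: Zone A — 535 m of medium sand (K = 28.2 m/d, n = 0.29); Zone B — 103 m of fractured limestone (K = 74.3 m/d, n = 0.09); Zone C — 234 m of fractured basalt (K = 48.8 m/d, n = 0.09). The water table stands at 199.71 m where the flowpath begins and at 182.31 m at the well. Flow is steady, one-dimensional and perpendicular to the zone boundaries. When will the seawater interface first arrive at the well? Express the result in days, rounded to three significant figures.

Total head drop ΔH = 199.71 − 182.31 = 17.40 m
Steady 1-D flow in series ⇒ the Darcy flux q is identical in every zone and the zone head losses add (resistances L/K in series).
Σ(L/K) = 535/28.2 + 103/74.3 + 234/48.8 = 18.97 + 1.386 + 4.795 = 25.15 d
q = ΔH / Σ(L/K) = 17.40 / 25.15 = 0.6918 m/d (same in every zone)
Zone A: v = q/n = 0.6918/0.29 = 2.385 m/d → t_A = 535/2.385 = 224.3 d
Zone B: v = q/n = 0.6918/0.09 = 7.686 m/d → t_B = 103/7.686 = 13.40 d
Zone C: v = q/n = 0.6918/0.09 = 7.686 m/d → t_C = 234/7.686 = 30.44 d
Total t = 224.3 + 13.40 + 30.44 = 268.1 d

268 days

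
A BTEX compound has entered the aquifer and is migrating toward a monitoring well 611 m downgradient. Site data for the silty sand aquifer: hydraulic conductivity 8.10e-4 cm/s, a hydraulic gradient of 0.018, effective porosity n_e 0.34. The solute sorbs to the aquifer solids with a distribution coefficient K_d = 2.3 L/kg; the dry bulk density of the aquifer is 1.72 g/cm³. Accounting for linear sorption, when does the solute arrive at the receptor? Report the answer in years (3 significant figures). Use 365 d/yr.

K = 8.10e-4 cm/s × 864 = 0.6998 m/d
Darcy flux q = K·i = 0.6998 × 0.018 = 0.01260 m/d
v_s = q/n_e = 0.01260/0.34 = 0.03705 m/d
Retardation R = 1 + ρ_b·K_d/n = 1 + 1.72×2.3/0.34 = 12.64
Contaminant velocity v_c = v/R = 0.03705/12.64 = 0.002932 m/d
t = L/v_c = 611/0.002932 = 208400 d
   = 208400/365 = 571 yr

571 years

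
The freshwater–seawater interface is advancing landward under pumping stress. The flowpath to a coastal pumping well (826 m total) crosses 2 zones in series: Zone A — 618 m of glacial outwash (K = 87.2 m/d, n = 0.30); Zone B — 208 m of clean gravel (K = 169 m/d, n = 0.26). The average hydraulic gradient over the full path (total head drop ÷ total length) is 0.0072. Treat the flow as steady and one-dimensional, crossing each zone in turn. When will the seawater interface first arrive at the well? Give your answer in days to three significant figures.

335 days

Steady 1-D flow in series ⇒ the Darcy flux q is identical in every zone and the zone head losses add (resistances L/K in series).
Σ(L/K) = 618/87.2 + 208/169 = 7.087 + 1.231 = 8.318 d
K_eq = L_total / Σ(L/K) = 826 / 8.318 = 99.30 m/d
q = K_eq · i = 99.30 × 0.0072 = 0.7150 m/d (same in every zone)
Zone A: v = q/n = 0.7150/0.30 = 2.383 m/d → t_A = 618/2.383 = 259.3 d
Zone B: v = q/n = 0.7150/0.26 = 2.750 m/d → t_B = 208/2.750 = 75.64 d
Total t = 259.3 + 75.64 = 334.9 d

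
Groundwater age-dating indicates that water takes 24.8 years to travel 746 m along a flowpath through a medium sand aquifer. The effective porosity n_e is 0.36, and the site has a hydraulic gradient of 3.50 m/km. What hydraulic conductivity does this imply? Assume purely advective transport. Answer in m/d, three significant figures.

8.48 m/d

t = 24.8 years = 9052 d
v = L / t = 746 / 9052 = 0.08241 m/d
K = v · n / i = 0.08241 × 0.36 / 0.0035 = 8.48 m/d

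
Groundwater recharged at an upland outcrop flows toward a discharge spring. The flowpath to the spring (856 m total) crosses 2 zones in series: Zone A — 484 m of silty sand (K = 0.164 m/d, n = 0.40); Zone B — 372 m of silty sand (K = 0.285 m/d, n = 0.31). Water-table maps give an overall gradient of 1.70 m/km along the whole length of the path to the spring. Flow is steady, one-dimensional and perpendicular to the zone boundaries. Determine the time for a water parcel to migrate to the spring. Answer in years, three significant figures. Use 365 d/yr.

Continuity: the same q passes through each zone, so ΔH = q·Σ(L_j/K_j) — the zones act as resistances in series.
Σ(L/K) = 484/0.164 + 372/0.285 = 2951 + 1305 = 4256 d
K_eq = L_total / Σ(L/K) = 856 / 4256 = 0.2011 m/d
q = K_eq · i = 0.2011 × 0.0017 = 3.419e-4 m/d (same in every zone)
Zone A: v = q/n = 3.419e-4/0.40 = 8.547e-4 m/d → t_A = 484/8.547e-4 = 566300 d
Zone B: v = q/n = 3.419e-4/0.31 = 0.001103 m/d → t_B = 372/0.001103 = 337300 d
Total t = 566300 + 337300 = 903600 d
   = 903600 / 365 = 2480 yr

2480 years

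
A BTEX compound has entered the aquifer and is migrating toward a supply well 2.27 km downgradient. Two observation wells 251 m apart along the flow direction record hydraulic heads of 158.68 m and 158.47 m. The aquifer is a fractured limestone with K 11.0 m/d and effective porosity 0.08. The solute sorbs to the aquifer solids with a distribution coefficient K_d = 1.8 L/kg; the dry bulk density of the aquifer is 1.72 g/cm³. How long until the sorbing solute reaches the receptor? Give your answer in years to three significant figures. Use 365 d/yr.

Hydraulic gradient i = (158.68 − 158.47) / 251 = 0.21 / 251 = 8.367e-4
Darcy flux q = K·i = 11.0 × 8.367e-4 = 0.009203 m/d
v_s = q/n_e = 0.009203/0.08 = 0.1150 m/d
Retardation R = 1 + ρ_b·K_d/n = 1 + 1.72×1.8/0.08 = 39.70
Contaminant velocity v_c = v/R = 0.1150/39.70 = 0.002898 m/d
L = 2.27 km = 2270 m
t = L/v_c = 2270/0.002898 = 783400 d
   = 783400/365 = 2150 yr

2150 years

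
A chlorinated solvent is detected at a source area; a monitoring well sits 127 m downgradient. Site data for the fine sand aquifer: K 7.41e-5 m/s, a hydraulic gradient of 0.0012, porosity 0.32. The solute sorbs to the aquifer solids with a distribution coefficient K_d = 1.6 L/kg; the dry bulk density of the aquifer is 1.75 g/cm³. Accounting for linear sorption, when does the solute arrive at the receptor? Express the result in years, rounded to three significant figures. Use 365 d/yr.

K = 7.41e-5 m/s × 86400 s/d = 6.402 m/d
Specific discharge q = 6.402 × 0.0012 = 0.007683 m/d
Average linear velocity = 0.007683 / 0.32 = 0.02401 m/d
Retardation R = 1 + ρ_b·K_d/n = 1 + 1.75×1.6/0.32 = 9.750
Contaminant velocity v_c = v/R = 0.02401/9.750 = 0.002462 m/d
t = L/v_c = 127/0.002462 = 51580 d
   = 51580/365 = 141 yr

141 years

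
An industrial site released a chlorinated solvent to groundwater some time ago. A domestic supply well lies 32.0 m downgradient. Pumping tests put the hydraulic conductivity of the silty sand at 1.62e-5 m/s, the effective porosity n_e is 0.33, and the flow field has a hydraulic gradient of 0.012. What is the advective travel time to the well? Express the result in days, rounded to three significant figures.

K = 1.62e-5 m/s × 86400 s/d = 1.400 m/d
q = Ki = 1.400 × 0.012 = 0.01680 m/d
Seepage velocity v = q / n = 0.01680 / 0.33 = 0.05090 m/d
t = L / v = 32.0 / 0.05090 = 628.7 d

629 days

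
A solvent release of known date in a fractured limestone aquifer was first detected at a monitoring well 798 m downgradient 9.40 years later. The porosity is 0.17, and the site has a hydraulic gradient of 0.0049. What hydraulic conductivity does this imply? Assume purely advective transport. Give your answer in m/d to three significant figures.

8.07 m/d

t = 9.40 years = 3431 d
v = L / t = 798 / 3431 = 0.2326 m/d
K = v · n / i = 0.2326 × 0.17 / 0.0049 = 8.07 m/d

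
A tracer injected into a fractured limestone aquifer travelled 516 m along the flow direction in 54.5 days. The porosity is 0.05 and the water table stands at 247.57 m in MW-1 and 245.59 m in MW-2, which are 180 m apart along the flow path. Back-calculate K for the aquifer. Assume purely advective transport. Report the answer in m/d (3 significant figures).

43.0 m/d

Hydraulic gradient i = (247.57 − 245.59) / 180 = 1.98 / 180 = 0.01100
v = L / t = 516 / 54.5 = 9.468 m/d
K = v · n / i = 9.468 × 0.05 / 0.01100 = 43.0 m/d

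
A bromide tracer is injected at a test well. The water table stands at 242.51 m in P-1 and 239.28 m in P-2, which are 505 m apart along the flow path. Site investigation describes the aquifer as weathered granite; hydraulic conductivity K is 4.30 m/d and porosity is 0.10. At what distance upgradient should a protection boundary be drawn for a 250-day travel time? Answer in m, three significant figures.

68.8 m

Hydraulic gradient i = (242.51 − 239.28) / 505 = 3.23 / 505 = 0.006396
Specific discharge q = 4.30 × 0.006396 = 0.02750 m/d
Seepage velocity v = q / n = 0.02750 / 0.10 = 0.2750 m/d
L = v × T = 0.2750 × 250 = 68.76 m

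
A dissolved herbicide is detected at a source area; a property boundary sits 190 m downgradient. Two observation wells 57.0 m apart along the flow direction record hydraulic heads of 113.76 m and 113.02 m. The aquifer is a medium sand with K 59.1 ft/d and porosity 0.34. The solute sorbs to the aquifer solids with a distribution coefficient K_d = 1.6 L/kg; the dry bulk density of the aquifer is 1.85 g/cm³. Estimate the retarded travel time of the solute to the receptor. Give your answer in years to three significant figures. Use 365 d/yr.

7.35 years

Hydraulic gradient i = (113.76 − 113.02) / 57.0 = 0.74 / 57.0 = 0.01298
K = 59.1 ft/d × 0.3048 = 18.01 m/d
q = Ki = 18.01 × 0.01298 = 0.2339 m/d
v = Ki/n = 18.01·0.01298/0.34 = 0.6878 m/d
Retardation R = 1 + ρ_b·K_d/n = 1 + 1.85×1.6/0.34 = 9.706
Contaminant velocity v_c = v/R = 0.6878/9.706 = 0.07087 m/d
t = L/v_c = 190/0.07087 = 2681 d
   = 2681/365 = 7.35 yr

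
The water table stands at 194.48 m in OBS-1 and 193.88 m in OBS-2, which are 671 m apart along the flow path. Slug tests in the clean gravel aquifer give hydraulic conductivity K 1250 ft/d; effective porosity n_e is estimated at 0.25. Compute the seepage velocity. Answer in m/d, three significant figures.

Hydraulic gradient i = (194.48 − 193.88) / 671 = 0.60 / 671 = 8.942e-4
K = 1250 ft/d × 0.3048 = 381.0 m/d
q = Ki = 381.0 × 8.942e-4 = 0.3407 m/d
Seepage velocity v = q / n = 0.3407 / 0.25 = 1.363 m/d

1.36 m/d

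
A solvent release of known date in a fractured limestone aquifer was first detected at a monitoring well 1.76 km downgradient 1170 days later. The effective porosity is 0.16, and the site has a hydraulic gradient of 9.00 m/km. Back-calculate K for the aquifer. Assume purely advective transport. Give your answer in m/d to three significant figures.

26.7 m/d

L = 1.76 km = 1760 m
v = L / t = 1760 / 1170 = 1.504 m/d
K = v · n / i = 1.504 × 0.16 / 0.0090 = 26.7 m/d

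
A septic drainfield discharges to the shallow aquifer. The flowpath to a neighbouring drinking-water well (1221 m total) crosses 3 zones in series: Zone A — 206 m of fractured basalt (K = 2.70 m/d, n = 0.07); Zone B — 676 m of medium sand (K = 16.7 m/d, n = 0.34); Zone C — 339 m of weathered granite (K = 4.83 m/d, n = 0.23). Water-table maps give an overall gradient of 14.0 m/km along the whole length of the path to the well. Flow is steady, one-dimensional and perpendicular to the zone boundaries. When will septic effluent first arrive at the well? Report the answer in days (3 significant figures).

For zones in series the flux q is common to all zones; the equivalent conductivity is the harmonic (thickness-weighted) mean, K_eq = L_total / Σ(L_j/K_j).
Σ(L/K) = 206/2.70 + 676/16.7 + 339/4.83 = 76.30 + 40.48 + 70.19 = 187.0 d
K_eq = L_total / Σ(L/K) = 1221 / 187.0 = 6.531 m/d
q = K_eq · i = 6.531 × 0.014 = 0.09143 m/d (same in every zone)
Zone A: v = q/n = 0.09143/0.07 = 1.306 m/d → t_A = 206/1.306 = 157.7 d
Zone B: v = q/n = 0.09143/0.34 = 0.2689 m/d → t_B = 676/0.2689 = 2514 d
Zone C: v = q/n = 0.09143/0.23 = 0.3975 m/d → t_C = 339/0.3975 = 852.8 d
Total t = 157.7 + 2514 + 852.8 = 3524 d

3520 days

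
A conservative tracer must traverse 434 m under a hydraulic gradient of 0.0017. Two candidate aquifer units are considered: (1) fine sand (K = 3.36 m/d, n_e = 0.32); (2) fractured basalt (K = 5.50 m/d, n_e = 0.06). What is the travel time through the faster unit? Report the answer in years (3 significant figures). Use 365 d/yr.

7.63 years

Unit 1 (fine sand): v = 3.36×0.0017/0.32 = 0.01785 m/d, t = 434/0.01785 = 24310 d
Unit 2 (fractured basalt): v = 5.50×0.0017/0.06 = 0.1558 m/d, t = 434/0.1558 = 2785 d
Faster: 2785 d / 365 = 7.63 yr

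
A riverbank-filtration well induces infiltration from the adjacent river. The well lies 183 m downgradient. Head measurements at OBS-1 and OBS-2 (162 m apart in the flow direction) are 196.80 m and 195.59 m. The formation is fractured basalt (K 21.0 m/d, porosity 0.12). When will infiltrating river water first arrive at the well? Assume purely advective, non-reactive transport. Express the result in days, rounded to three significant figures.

140 days

Hydraulic gradient i = (196.80 − 195.59) / 162 = 1.21 / 162 = 0.007469
Specific discharge q = 21.0 × 0.007469 = 0.1569 m/d
v = Ki/n = 21.0·0.007469/0.12 = 1.307 m/d
t = L / v = 183 / 1.307 = 140.0 d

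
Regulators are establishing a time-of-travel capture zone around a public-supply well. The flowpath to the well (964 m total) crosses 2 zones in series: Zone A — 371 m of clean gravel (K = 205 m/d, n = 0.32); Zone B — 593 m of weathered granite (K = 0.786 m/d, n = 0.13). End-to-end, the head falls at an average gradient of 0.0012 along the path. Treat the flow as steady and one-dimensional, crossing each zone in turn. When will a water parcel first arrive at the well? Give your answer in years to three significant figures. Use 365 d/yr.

Continuity: the same q passes through each zone, so ΔH = q·Σ(L_j/K_j) — the zones act as resistances in series.
Σ(L/K) = 371/205 + 593/0.786 = 1.810 + 754.5 = 756.3 d
K_eq = L_total / Σ(L/K) = 964 / 756.3 = 1.275 m/d
q = K_eq · i = 1.275 × 0.0012 = 0.001530 m/d (same in every zone)
Zone A: v = q/n = 0.001530/0.32 = 0.004780 m/d → t_A = 371/0.004780 = 77610 d
Zone B: v = q/n = 0.001530/0.13 = 0.01177 m/d → t_B = 593/0.01177 = 50400 d
Total t = 77610 + 50400 = 128000 d
   = 128000 / 365 = 351 yr

351 years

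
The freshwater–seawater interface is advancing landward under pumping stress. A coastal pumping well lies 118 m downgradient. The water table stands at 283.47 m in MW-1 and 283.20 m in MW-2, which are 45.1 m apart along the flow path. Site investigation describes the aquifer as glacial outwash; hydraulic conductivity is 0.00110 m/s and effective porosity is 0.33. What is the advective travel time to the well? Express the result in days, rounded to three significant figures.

Hydraulic gradient i = (283.47 − 283.20) / 45.1 = 0.27 / 45.1 = 0.005987
K = 0.00110 m/s × 86400 s/d = 95.04 m/d
Darcy flux q = K·i = 95.04 × 0.005987 = 0.5690 m/d
Seepage velocity v = q / n = 0.5690 / 0.33 = 1.724 m/d
t = L / v = 118 / 1.724 = 68.44 d

68.4 days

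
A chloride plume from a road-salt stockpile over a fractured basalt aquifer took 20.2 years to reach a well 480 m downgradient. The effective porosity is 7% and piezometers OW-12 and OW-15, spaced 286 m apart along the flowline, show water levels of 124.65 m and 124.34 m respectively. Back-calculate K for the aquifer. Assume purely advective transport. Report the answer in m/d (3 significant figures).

Hydraulic gradient i = (124.65 − 124.34) / 286 = 0.31 / 286 = 0.001084
t = 20.2 years = 7373 d
v = L / t = 480 / 7373 = 0.06510 m/d
K = v · n / i = 0.06510 × 0.07 / 0.001084 = 4.20 m/d

4.20 m/d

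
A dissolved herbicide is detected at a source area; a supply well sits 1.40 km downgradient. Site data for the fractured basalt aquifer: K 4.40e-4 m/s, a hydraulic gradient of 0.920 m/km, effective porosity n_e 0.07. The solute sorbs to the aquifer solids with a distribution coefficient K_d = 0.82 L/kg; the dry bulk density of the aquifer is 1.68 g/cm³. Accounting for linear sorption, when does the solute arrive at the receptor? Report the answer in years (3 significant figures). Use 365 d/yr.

159 years

K = 4.40e-4 m/s × 86400 s/d = 38.02 m/d
Specific discharge q = 38.02 × 9.2e-4 = 0.03497 m/d
Seepage velocity v = q / n = 0.03497 / 0.07 = 0.4996 m/d
Retardation R = 1 + ρ_b·K_d/n = 1 + 1.68×0.82/0.07 = 20.68
Contaminant velocity v_c = v/R = 0.4996/20.68 = 0.02416 m/d
L = 1.40 km = 1400 m
t = L/v_c = 1400/0.02416 = 57950 d
   = 57950/365 = 159 yr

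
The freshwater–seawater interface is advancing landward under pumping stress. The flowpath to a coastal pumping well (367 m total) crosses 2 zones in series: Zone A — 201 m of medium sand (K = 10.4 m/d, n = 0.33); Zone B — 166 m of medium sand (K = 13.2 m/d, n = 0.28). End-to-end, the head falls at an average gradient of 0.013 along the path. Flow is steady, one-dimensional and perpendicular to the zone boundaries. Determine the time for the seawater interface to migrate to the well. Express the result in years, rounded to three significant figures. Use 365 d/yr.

2.07 years

Steady 1-D flow in series ⇒ the Darcy flux q is identical in every zone and the zone head losses add (resistances L/K in series).
Σ(L/K) = 201/10.4 + 166/13.2 = 19.33 + 12.58 = 31.90 d
K_eq = L_total / Σ(L/K) = 367 / 31.90 = 11.50 m/d
q = K_eq · i = 11.50 × 0.013 = 0.1495 m/d (same in every zone)
Zone A: v = q/n = 0.1495/0.33 = 0.4532 m/d → t_A = 201/0.4532 = 443.5 d
Zone B: v = q/n = 0.1495/0.28 = 0.5341 m/d → t_B = 166/0.5341 = 310.8 d
Total t = 443.5 + 310.8 = 754.3 d
   = 754.3 / 365 = 2.07 yr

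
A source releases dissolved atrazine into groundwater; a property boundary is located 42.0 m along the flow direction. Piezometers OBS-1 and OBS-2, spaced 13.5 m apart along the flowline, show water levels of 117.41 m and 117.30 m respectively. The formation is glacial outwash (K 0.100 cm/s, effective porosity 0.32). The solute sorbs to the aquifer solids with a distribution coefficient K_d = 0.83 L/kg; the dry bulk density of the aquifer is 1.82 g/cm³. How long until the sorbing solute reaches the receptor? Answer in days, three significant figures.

Hydraulic gradient i = (117.41 − 117.30) / 13.5 = 0.11 / 13.5 = 0.008148
K = 0.100 cm/s × 864 = 86.40 m/d
Darcy flux q = K·i = 86.40 × 0.008148 = 0.7040 m/d
Average linear velocity = 0.7040 / 0.32 = 2.200 m/d
Retardation R = 1 + ρ_b·K_d/n = 1 + 1.82×0.83/0.32 = 5.721
Contaminant velocity v_c = v/R = 2.200/5.721 = 0.3846 m/d
t = L/v_c = 42.0/0.3846 = 109.2 d

109 days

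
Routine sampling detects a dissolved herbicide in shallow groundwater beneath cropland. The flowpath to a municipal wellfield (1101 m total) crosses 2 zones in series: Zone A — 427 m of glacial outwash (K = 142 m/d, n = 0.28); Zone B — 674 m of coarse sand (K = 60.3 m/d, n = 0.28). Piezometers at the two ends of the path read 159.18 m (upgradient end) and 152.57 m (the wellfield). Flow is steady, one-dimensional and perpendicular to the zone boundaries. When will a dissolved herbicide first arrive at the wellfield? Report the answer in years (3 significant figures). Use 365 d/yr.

1.81 years

Total head drop ΔH = 159.18 − 152.57 = 6.61 m
Steady 1-D flow in series ⇒ the Darcy flux q is identical in every zone and the zone head losses add (resistances L/K in series).
Σ(L/K) = 427/142 + 674/60.3 = 3.007 + 11.18 = 14.18 d
q = ΔH / Σ(L/K) = 6.61 / 14.18 = 0.4660 m/d (same in every zone)
Zone A: v = q/n = 0.4660/0.28 = 1.664 m/d → t_A = 427/1.664 = 256.6 d
Zone B: v = q/n = 0.4660/0.28 = 1.664 m/d → t_B = 674/1.664 = 405.0 d
Total t = 256.6 + 405.0 = 661.5 d
   = 661.5 / 365 = 1.81 yr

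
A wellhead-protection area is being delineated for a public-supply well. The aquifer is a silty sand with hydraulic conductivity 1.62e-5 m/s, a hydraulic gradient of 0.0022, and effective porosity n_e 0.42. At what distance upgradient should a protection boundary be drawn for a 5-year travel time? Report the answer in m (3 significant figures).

13.4 m

K = 1.62e-5 m/s × 86400 s/d = 1.400 m/d
Darcy flux q = K·i = 1.400 × 0.0022 = 0.003079 m/d
v = Ki/n = 1.400·0.0022/0.42 = 0.007332 m/d
T = 5 yr × 365 = 1825 d
L = v × T = 0.007332 × 1825 = 13.38 m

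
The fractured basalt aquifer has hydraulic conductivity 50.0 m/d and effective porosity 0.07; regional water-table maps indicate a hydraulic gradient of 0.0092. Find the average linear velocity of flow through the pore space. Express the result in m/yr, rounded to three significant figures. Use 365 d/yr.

2400 m/yr

q = Ki = 50.0 × 0.0092 = 0.4600 m/d
v = Ki/n = 50.0·0.0092/0.07 = 6.571 m/d
   = 6.571 × 365 = 2400 m/yr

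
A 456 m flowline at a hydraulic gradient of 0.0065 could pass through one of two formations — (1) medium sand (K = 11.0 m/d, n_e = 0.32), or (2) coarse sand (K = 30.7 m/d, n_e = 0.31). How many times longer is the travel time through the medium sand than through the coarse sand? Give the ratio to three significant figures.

Unit 1 (medium sand): v = 11.0×0.0065/0.32 = 0.2234 m/d, t = 456/0.2234 = 2041 d
Unit 2 (coarse sand): v = 30.7×0.0065/0.31 = 0.6437 m/d, t = 456/0.6437 = 708.4 d
t(medium sand) / t(coarse sand) = 2041/708.4 = 2.88

2.88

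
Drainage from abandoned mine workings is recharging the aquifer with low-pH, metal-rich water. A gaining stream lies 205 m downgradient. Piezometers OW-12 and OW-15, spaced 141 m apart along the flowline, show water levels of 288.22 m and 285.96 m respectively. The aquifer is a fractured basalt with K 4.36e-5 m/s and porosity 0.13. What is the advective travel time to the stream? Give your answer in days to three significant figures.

Hydraulic gradient i = (288.22 − 285.96) / 141 = 2.26 / 141 = 0.01603
K = 4.36e-5 m/s × 86400 s/d = 3.767 m/d
Specific discharge q = 3.767 × 0.01603 = 0.06038 m/d
v_s = q/n_e = 0.06038/0.13 = 0.4645 m/d
t = L / v = 205 / 0.4645 = 441.4 d

441 days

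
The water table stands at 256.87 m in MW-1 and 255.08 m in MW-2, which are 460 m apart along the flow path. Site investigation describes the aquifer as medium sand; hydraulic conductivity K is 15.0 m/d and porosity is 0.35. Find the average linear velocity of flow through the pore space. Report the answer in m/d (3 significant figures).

0.167 m/d

Hydraulic gradient i = (256.87 − 255.08) / 460 = 1.79 / 460 = 0.003891
Darcy flux q = K·i = 15.0 × 0.003891 = 0.05837 m/d
Average linear velocity = 0.05837 / 0.35 = 0.1668 m/d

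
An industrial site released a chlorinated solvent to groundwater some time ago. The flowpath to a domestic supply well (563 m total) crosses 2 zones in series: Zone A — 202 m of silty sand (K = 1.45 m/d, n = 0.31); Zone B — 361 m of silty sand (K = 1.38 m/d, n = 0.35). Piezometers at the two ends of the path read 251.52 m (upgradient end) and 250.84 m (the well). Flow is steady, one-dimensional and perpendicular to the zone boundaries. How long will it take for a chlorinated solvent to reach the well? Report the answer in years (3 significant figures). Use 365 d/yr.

Total head drop ΔH = 251.52 − 250.84 = 0.68 m
Continuity: the same q passes through each zone, so ΔH = q·Σ(L_j/K_j) — the zones act as resistances in series.
Σ(L/K) = 202/1.45 + 361/1.38 = 139.3 + 261.6 = 400.9 d
q = ΔH / Σ(L/K) = 0.68 / 400.9 = 0.001696 m/d (same in every zone)
Zone A: v = q/n = 0.001696/0.31 = 0.005471 m/d → t_A = 202/0.005471 = 36920 d
Zone B: v = q/n = 0.001696/0.35 = 0.004846 m/d → t_B = 361/0.004846 = 74490 d
Total t = 36920 + 74490 = 111400 d
   = 111400 / 365 = 305 yr

305 years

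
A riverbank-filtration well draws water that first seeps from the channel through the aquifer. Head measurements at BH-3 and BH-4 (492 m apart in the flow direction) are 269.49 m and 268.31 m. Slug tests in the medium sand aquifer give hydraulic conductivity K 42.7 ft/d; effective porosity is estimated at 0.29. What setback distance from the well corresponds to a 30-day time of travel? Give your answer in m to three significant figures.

3.23 m

Hydraulic gradient i = (269.49 − 268.31) / 492 = 1.18 / 492 = 0.002398
K = 42.7 ft/d × 0.3048 = 13.01 m/d
Specific discharge q = 13.01 × 0.002398 = 0.03121 m/d
v = Ki/n = 13.01·0.002398/0.29 = 0.1076 m/d
L = v × T = 0.1076 × 30 = 3.229 m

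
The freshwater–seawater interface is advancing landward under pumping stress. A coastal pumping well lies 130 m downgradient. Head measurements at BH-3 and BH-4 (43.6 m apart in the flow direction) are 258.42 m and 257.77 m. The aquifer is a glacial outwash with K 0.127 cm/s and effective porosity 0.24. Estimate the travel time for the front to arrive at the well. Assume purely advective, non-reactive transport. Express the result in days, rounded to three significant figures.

19.1 days

Hydraulic gradient i = (258.42 − 257.77) / 43.6 = 0.65 / 43.6 = 0.01491
K = 0.127 cm/s × 864 = 109.7 m/d
Darcy flux q = K·i = 109.7 × 0.01491 = 1.636 m/d
Average linear velocity = 1.636 / 0.24 = 6.816 m/d
t = L / v = 130 / 6.816 = 19.07 d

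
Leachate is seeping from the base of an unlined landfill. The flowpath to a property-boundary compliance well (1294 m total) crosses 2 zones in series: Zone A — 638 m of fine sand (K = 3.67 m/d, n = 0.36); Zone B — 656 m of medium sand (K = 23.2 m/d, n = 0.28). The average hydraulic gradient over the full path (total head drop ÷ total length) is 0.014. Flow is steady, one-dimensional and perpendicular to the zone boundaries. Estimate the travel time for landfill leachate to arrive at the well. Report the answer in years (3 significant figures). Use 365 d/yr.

12.6 years

Continuity: the same q passes through each zone, so ΔH = q·Σ(L_j/K_j) — the zones act as resistances in series.
Σ(L/K) = 638/3.67 + 656/23.2 = 173.8 + 28.28 = 202.1 d
K_eq = L_total / Σ(L/K) = 1294 / 202.1 = 6.402 m/d
q = K_eq · i = 6.402 × 0.014 = 0.08963 m/d (same in every zone)
Zone A: v = q/n = 0.08963/0.36 = 0.2490 m/d → t_A = 638/0.2490 = 2563 d
Zone B: v = q/n = 0.08963/0.28 = 0.3201 m/d → t_B = 656/0.3201 = 2049 d
Total t = 2563 + 2049 = 4612 d
   = 4612 / 365 = 12.6 yr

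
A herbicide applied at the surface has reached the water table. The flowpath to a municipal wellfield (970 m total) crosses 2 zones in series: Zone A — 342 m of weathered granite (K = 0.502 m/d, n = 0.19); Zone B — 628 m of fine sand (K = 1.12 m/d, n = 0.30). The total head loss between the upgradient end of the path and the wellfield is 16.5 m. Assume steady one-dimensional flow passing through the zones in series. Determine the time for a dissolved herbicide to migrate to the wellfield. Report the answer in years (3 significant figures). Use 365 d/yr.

52.3 years

Continuity: the same q passes through each zone, so ΔH = q·Σ(L_j/K_j) — the zones act as resistances in series.
Σ(L/K) = 342/0.502 + 628/1.12 = 681.3 + 560.7 = 1242 d
q = ΔH / Σ(L/K) = 16.5 / 1242 = 0.01329 m/d (same in every zone)
Zone A: v = q/n = 0.01329/0.19 = 0.06992 m/d → t_A = 342/0.06992 = 4891 d
Zone B: v = q/n = 0.01329/0.30 = 0.04428 m/d → t_B = 628/0.04428 = 14180 d
Total t = 4891 + 14180 = 19070 d
   = 19070 / 365 = 52.3 yr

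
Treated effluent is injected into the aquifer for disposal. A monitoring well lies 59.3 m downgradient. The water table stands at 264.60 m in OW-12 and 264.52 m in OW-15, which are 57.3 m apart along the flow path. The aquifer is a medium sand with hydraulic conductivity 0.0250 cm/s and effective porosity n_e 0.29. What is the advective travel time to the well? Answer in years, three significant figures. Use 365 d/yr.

1.56 years

Hydraulic gradient i = (264.60 − 264.52) / 57.3 = 0.08 / 57.3 = 0.001396
K = 0.0250 cm/s × 864 = 21.60 m/d
Specific discharge q = 21.60 × 0.001396 = 0.03016 m/d
Seepage velocity v = q / n = 0.03016 / 0.29 = 0.1040 m/d
t = L / v = 59.3 / 0.1040 = 570.2 d
   = 570.2 / 365 = 1.56 yr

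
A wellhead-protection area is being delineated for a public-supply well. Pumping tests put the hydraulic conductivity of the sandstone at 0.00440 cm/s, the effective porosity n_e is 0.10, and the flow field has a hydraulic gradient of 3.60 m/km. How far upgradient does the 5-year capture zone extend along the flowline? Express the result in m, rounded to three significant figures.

K = 0.00440 cm/s × 864 = 3.802 m/d
Darcy flux q = K·i = 3.802 × 0.0036 = 0.01369 m/d
v = Ki/n = 3.802·0.0036/0.10 = 0.1369 m/d
T = 5 yr × 365 = 1825 d
L = v × T = 0.1369 × 1825 = 249.8 m

250 m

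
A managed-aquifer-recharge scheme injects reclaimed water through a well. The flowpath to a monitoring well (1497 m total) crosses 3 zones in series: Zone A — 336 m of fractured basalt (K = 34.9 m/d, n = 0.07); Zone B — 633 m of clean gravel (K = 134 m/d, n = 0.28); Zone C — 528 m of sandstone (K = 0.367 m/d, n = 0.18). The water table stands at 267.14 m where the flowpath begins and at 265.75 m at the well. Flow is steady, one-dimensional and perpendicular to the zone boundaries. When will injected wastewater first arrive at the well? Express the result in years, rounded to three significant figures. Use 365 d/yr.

847 years

Total head drop ΔH = 267.14 − 265.75 = 1.39 m
Steady 1-D flow in series ⇒ the Darcy flux q is identical in every zone and the zone head losses add (resistances L/K in series).
Σ(L/K) = 336/34.9 + 633/134 + 528/0.367 = 9.628 + 4.724 + 1439 = 1453 d
q = ΔH / Σ(L/K) = 1.39 / 1453 = 9.566e-4 m/d (same in every zone)
Zone A: v = q/n = 9.566e-4/0.07 = 0.01367 m/d → t_A = 336/0.01367 = 24590 d
Zone B: v = q/n = 9.566e-4/0.28 = 0.003416 m/d → t_B = 633/0.003416 = 185300 d
Zone C: v = q/n = 9.566e-4/0.18 = 0.005315 m/d → t_C = 528/0.005315 = 99350 d
Total t = 24590 + 185300 + 99350 = 309200 d
   = 309200 / 365 = 847 yr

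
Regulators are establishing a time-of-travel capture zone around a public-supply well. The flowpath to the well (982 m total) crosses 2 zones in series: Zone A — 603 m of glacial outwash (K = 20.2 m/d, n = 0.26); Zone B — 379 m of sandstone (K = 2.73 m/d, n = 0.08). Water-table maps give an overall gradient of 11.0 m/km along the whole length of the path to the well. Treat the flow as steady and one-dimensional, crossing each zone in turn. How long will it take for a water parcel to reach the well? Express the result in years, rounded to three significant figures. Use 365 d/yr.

8.00 years

Continuity: the same q passes through each zone, so ΔH = q·Σ(L_j/K_j) — the zones act as resistances in series.
Σ(L/K) = 603/20.2 + 379/2.73 = 29.85 + 138.8 = 168.7 d
K_eq = L_total / Σ(L/K) = 982 / 168.7 = 5.822 m/d
q = K_eq · i = 5.822 × 0.011 = 0.06404 m/d (same in every zone)
Zone A: v = q/n = 0.06404/0.26 = 0.2463 m/d → t_A = 603/0.2463 = 2448 d
Zone B: v = q/n = 0.06404/0.08 = 0.8005 m/d → t_B = 379/0.8005 = 473.5 d
Total t = 2448 + 473.5 = 2922 d
   = 2922 / 365 = 8.00 yr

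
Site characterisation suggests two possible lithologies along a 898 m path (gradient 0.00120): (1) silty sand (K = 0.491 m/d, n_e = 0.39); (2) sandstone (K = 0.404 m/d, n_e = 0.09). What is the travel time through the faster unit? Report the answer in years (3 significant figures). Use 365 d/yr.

Unit 1 (silty sand): v = 0.491×0.0012/0.39 = 0.001511 m/d, t = 898/0.001511 = 594400 d
Unit 2 (sandstone): v = 0.404×0.0012/0.09 = 0.005387 m/d, t = 898/0.005387 = 166700 d
Faster: 166700 d / 365 = 457 yr

457 years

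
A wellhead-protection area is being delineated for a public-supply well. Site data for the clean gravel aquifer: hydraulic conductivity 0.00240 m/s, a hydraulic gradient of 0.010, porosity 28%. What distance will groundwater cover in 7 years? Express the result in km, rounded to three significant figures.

K = 0.00240 m/s × 86400 s/d = 207.4 m/d
Specific discharge q = 207.4 × 0.010 = 2.074 m/d
Average linear velocity = 2.074 / 0.28 = 7.406 m/d
T = 7 yr × 365 = 2555 d
L = v × T = 7.406 × 2555 = 18920 m
   = 18.9 km

18.9 km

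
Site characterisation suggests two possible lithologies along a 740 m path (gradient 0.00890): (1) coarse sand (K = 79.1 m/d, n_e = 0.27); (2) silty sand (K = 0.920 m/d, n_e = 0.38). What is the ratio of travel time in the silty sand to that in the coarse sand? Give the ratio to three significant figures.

Unit 1 (coarse sand): v = 79.1×0.0089/0.27 = 2.607 m/d, t = 740/2.607 = 283.8 d
Unit 2 (silty sand): v = 0.920×0.0089/0.38 = 0.02155 m/d, t = 740/0.02155 = 34340 d
t(silty sand) / t(coarse sand) = 34340/283.8 = 121

121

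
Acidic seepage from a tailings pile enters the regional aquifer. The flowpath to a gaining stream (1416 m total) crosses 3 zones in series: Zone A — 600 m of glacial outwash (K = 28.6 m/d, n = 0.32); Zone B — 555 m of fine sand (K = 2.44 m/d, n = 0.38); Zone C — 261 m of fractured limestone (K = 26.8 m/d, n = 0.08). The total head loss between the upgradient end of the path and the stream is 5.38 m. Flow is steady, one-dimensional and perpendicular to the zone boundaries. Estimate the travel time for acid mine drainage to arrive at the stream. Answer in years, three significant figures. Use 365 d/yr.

55.7 years

Continuity: the same q passes through each zone, so ΔH = q·Σ(L_j/K_j) — the zones act as resistances in series.
Σ(L/K) = 600/28.6 + 555/2.44 + 261/26.8 = 20.98 + 227.5 + 9.739 = 258.2 d
q = ΔH / Σ(L/K) = 5.38 / 258.2 = 0.02084 m/d (same in every zone)
Zone A: v = q/n = 0.02084/0.32 = 0.06512 m/d → t_A = 600/0.06512 = 9214 d
Zone B: v = q/n = 0.02084/0.38 = 0.05484 m/d → t_B = 555/0.05484 = 10120 d
Zone C: v = q/n = 0.02084/0.08 = 0.2605 m/d → t_C = 261/0.2605 = 1002 d
Total t = 9214 + 10120 + 1002 = 20340 d
   = 20340 / 365 = 55.7 yr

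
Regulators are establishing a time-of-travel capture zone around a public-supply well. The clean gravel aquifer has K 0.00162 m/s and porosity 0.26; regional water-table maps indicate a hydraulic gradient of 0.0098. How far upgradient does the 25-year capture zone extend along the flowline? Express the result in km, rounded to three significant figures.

48.1 km

K = 0.00162 m/s × 86400 s/d = 140.0 m/d
Specific discharge q = 140.0 × 0.0098 = 1.372 m/d
Average linear velocity = 1.372 / 0.26 = 5.276 m/d
T = 25 yr × 365 = 9125 d
L = v × T = 5.276 × 9125 = 48140 m
   = 48.1 km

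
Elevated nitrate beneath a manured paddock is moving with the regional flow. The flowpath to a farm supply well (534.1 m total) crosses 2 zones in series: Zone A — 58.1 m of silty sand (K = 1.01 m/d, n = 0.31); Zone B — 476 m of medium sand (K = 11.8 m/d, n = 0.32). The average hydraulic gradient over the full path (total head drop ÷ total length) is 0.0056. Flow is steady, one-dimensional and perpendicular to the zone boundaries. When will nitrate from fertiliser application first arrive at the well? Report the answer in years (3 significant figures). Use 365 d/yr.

Steady 1-D flow in series ⇒ the Darcy flux q is identical in every zone and the zone head losses add (resistances L/K in series).
Σ(L/K) = 58.1/1.01 + 476/11.8 = 57.52 + 40.34 = 97.86 d
K_eq = L_total / Σ(L/K) = 534.1 / 97.86 = 5.458 m/d
q = K_eq · i = 5.458 × 0.0056 = 0.03056 m/d (same in every zone)
Zone A: v = q/n = 0.03056/0.31 = 0.09859 m/d → t_A = 58.1/0.09859 = 589.3 d
Zone B: v = q/n = 0.03056/0.32 = 0.09551 m/d → t_B = 476/0.09551 = 4984 d
Total t = 589.3 + 4984 = 5573 d
   = 5573 / 365 = 15.3 yr

15.3 years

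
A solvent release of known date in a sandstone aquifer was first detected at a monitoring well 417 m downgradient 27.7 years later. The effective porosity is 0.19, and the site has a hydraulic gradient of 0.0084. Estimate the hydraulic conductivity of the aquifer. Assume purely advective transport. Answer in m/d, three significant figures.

t = 27.7 years = 10110 d
v = L / t = 417 / 10110 = 0.04124 m/d
K = v · n / i = 0.04124 × 0.19 / 0.0084 = 0.933 m/d

0.933 m/d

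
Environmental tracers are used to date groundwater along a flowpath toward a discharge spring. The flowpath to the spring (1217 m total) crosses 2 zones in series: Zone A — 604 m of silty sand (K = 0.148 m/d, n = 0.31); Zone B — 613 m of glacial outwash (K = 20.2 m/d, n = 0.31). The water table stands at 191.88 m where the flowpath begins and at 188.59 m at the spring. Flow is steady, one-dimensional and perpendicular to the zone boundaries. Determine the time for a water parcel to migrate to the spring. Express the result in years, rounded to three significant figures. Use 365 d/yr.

1290 years

Total head drop ΔH = 191.88 − 188.59 = 3.29 m
Steady 1-D flow in series ⇒ the Darcy flux q is identical in every zone and the zone head losses add (resistances L/K in series).
Σ(L/K) = 604/0.148 + 613/20.2 = 4081 + 30.35 = 4111 d
q = ΔH / Σ(L/K) = 3.29 / 4111 = 8.002e-4 m/d (same in every zone)
Zone A: v = q/n = 8.002e-4/0.31 = 0.002581 m/d → t_A = 604/0.002581 = 234000 d
Zone B: v = q/n = 8.002e-4/0.31 = 0.002581 m/d → t_B = 613/0.002581 = 237500 d
Total t = 234000 + 237500 = 471500 d
   = 471500 / 365 = 1290 yr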